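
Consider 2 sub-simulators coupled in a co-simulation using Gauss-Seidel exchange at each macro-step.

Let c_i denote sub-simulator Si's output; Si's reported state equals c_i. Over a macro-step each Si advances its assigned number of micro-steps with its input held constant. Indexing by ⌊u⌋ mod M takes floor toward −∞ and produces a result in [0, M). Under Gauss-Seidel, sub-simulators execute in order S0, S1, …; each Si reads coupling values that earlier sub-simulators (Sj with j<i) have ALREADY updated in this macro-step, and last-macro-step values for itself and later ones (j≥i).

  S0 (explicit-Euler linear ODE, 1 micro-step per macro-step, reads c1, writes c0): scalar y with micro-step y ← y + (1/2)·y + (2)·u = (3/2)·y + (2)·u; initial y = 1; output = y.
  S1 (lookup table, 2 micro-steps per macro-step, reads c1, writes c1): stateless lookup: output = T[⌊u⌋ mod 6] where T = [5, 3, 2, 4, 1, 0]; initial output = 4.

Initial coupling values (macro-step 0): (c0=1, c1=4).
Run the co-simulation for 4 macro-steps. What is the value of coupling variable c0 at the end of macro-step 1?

c0 at macro-step 1 = 19/2

macro 1: S0 reads c1=4 → after 1×micro: 19/2; S1 reads c1=4 → after 2×micro: 1 ⇒ (c0=19/2, c1=1)
macro 2: S0 reads c1=1 → after 1×micro: 65/4; S1 reads c1=1 → after 2×micro: 3 ⇒ (c0=65/4, c1=3)
macro 3: S0 reads c1=3 → after 1×micro: 243/8; S1 reads c1=3 → after 2×micro: 4 ⇒ (c0=243/8, c1=4)
macro 4: S0 reads c1=4 → after 1×micro: 857/16; S1 reads c1=4 → after 2×micro: 1 ⇒ (c0=857/16, c1=1)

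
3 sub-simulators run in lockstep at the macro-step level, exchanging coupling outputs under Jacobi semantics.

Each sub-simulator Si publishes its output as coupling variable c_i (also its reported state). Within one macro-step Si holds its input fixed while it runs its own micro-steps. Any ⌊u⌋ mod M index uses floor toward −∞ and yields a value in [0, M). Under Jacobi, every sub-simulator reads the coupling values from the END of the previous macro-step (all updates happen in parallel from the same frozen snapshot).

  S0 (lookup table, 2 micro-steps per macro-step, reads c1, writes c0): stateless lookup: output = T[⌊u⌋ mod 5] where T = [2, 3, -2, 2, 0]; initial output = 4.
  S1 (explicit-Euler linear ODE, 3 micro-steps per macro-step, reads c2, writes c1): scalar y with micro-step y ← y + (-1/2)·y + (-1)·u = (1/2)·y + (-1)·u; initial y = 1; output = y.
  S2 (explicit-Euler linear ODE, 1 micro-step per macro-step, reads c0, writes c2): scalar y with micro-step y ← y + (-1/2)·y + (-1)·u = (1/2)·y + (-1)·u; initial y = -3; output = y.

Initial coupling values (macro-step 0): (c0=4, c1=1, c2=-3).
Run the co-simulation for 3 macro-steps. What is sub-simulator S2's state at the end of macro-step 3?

macro 1: S0 reads c1=1 → after 2×micro: 3; S1 reads c2=-3 → after 3×micro: 43/8; S2 reads c0=4 → after 1×micro: -11/2 ⇒ (c0=3, c1=43/8, c2=-11/2)
macro 2: S0 reads c1=43/8 → after 2×micro: 2; S1 reads c2=-11/2 → after 3×micro: 659/64; S2 reads c0=3 → after 1×micro: -23/4 ⇒ (c0=2, c1=659/64, c2=-23/4)
macro 3: S0 reads c1=659/64 → after 2×micro: 2; S1 reads c2=-23/4 → after 3×micro: 5811/512; S2 reads c0=2 → after 1×micro: -39/8 ⇒ (c0=2, c1=5811/512, c2=-39/8)

S2 state at macro-step 3 = -39/8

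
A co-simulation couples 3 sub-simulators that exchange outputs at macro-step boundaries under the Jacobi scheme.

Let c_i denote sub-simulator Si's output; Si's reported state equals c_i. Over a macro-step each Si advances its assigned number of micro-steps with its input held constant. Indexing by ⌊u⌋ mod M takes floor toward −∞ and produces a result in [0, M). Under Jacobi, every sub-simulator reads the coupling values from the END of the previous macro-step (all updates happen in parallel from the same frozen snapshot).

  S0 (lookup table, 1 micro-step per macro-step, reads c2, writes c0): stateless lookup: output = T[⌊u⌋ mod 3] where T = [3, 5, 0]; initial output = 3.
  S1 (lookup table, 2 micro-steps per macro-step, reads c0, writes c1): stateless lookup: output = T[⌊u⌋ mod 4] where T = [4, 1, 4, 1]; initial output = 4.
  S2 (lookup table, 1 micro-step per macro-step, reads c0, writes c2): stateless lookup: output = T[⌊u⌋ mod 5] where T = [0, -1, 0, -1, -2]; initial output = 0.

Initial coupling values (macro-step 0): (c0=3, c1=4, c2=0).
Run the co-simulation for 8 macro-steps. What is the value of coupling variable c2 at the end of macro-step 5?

macro 1: S0 reads c2=0 → after 1×micro: 3; S1 reads c0=3 → after 2×micro: 1; S2 reads c0=3 → after 1×micro: -1 ⇒ (c0=3, c1=1, c2=-1)
macro 2: S0 reads c2=-1 → after 1×micro: 0; S1 reads c0=3 → after 2×micro: 1; S2 reads c0=3 → after 1×micro: -1 ⇒ (c0=0, c1=1, c2=-1)
macro 3: S0 reads c2=-1 → after 1×micro: 0; S1 reads c0=0 → after 2×micro: 4; S2 reads c0=0 → after 1×micro: 0 ⇒ (c0=0, c1=4, c2=0)
macro 4: S0 reads c2=0 → after 1×micro: 3; S1 reads c0=0 → after 2×micro: 4; S2 reads c0=0 → after 1×micro: 0 ⇒ (c0=3, c1=4, c2=0)
macro 5: S0 reads c2=0 → after 1×micro: 3; S1 reads c0=3 → after 2×micro: 1; S2 reads c0=3 → after 1×micro: -1 ⇒ (c0=3, c1=1, c2=-1)
macro 6: S0 reads c2=-1 → after 1×micro: 0; S1 reads c0=3 → after 2×micro: 1; S2 reads c0=3 → after 1×micro: -1 ⇒ (c0=0, c1=1, c2=-1)
macro 7: S0 reads c2=-1 → after 1×micro: 0; S1 reads c0=0 → after 2×micro: 4; S2 reads c0=0 → after 1×micro: 0 ⇒ (c0=0, c1=4, c2=0)
macro 8: S0 reads c2=0 → after 1×micro: 3; S1 reads c0=0 → after 2×micro: 4; S2 reads c0=0 → after 1×micro: 0 ⇒ (c0=3, c1=4, c2=0)

c2 at macro-step 5 = -1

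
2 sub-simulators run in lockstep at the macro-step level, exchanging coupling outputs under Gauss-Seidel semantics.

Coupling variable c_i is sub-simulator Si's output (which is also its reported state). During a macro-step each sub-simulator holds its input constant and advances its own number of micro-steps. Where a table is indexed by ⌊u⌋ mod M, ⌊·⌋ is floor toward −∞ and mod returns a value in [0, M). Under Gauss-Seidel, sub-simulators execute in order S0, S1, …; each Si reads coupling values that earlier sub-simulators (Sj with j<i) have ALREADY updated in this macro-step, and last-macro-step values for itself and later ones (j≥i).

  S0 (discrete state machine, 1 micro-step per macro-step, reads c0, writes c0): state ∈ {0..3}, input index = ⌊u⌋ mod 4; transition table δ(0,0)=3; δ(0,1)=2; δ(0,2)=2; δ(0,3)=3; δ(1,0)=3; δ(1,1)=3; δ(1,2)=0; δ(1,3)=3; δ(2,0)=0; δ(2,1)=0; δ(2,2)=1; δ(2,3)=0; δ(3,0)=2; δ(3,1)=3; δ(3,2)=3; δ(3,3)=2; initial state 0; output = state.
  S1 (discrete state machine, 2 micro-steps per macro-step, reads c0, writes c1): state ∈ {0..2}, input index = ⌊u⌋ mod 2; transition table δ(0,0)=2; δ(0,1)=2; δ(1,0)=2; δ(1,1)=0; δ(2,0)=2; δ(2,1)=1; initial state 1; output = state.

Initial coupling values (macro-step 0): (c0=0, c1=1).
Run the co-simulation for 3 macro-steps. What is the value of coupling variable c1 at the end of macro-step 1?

c1 at macro-step 1 = 2

macro 1: S0 reads c0=0 → after 1×micro: 3; S1 reads c0=3 → after 2×micro: 2 ⇒ (c0=3, c1=2)
macro 2: S0 reads c0=3 → after 1×micro: 2; S1 reads c0=2 → after 2×micro: 2 ⇒ (c0=2, c1=2)
macro 3: S0 reads c0=2 → after 1×micro: 1; S1 reads c0=1 → after 2×micro: 0 ⇒ (c0=1, c1=0)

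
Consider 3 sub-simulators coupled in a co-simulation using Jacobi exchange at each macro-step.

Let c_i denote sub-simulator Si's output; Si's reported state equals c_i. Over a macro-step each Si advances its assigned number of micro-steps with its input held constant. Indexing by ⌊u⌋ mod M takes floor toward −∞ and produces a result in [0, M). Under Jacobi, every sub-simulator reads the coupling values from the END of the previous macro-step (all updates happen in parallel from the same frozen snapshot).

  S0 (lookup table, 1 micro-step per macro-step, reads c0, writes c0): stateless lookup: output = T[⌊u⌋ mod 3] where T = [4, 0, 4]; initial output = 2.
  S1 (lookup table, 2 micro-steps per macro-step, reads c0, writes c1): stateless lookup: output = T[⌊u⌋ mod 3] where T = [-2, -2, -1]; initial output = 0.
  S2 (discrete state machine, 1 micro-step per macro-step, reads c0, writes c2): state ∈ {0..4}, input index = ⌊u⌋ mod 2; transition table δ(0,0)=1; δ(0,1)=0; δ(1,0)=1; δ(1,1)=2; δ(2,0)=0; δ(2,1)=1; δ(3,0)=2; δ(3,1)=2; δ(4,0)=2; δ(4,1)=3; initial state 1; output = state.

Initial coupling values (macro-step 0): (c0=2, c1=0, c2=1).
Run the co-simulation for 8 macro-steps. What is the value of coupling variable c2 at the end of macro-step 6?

c2 at macro-step 6 = 1

macro 1: S0 reads c0=2 → after 1×micro: 4; S1 reads c0=2 → after 2×micro: -1; S2 reads c0=2 → after 1×micro: 1 ⇒ (c0=4, c1=-1, c2=1)
macro 2: S0 reads c0=4 → after 1×micro: 0; S1 reads c0=4 → after 2×micro: -2; S2 reads c0=4 → after 1×micro: 1 ⇒ (c0=0, c1=-2, c2=1)
macro 3: S0 reads c0=0 → after 1×micro: 4; S1 reads c0=0 → after 2×micro: -2; S2 reads c0=0 → after 1×micro: 1 ⇒ (c0=4, c1=-2, c2=1)
macro 4: S0 reads c0=4 → after 1×micro: 0; S1 reads c0=4 → after 2×micro: -2; S2 reads c0=4 → after 1×micro: 1 ⇒ (c0=0, c1=-2, c2=1)
macro 5: S0 reads c0=0 → after 1×micro: 4; S1 reads c0=0 → after 2×micro: -2; S2 reads c0=0 → after 1×micro: 1 ⇒ (c0=4, c1=-2, c2=1)
macro 6: S0 reads c0=4 → after 1×micro: 0; S1 reads c0=4 → after 2×micro: -2; S2 reads c0=4 → after 1×micro: 1 ⇒ (c0=0, c1=-2, c2=1)
macro 7: S0 reads c0=0 → after 1×micro: 4; S1 reads c0=0 → after 2×micro: -2; S2 reads c0=0 → after 1×micro: 1 ⇒ (c0=4, c1=-2, c2=1)
macro 8: S0 reads c0=4 → after 1×micro: 0; S1 reads c0=4 → after 2×micro: -2; S2 reads c0=4 → after 1×micro: 1 ⇒ (c0=0, c1=-2, c2=1)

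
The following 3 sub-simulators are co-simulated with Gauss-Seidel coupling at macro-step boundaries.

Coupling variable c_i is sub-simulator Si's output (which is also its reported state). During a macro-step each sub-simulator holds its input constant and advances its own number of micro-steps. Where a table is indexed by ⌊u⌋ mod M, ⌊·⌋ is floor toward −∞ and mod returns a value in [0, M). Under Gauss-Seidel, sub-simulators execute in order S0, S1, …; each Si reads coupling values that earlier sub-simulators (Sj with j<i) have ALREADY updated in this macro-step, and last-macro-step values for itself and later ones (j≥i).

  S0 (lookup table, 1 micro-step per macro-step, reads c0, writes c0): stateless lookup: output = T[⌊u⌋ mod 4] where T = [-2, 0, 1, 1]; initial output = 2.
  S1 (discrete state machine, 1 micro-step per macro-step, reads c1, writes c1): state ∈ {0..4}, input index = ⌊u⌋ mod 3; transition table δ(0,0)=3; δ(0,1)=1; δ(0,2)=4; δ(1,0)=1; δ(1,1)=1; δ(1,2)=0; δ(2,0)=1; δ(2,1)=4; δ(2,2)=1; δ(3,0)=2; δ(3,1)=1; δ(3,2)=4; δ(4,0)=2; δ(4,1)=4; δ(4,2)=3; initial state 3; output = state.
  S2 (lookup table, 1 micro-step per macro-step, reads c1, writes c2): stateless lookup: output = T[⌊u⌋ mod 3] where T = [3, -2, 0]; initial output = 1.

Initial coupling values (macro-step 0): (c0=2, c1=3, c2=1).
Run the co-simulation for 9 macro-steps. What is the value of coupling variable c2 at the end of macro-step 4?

macro 1: S0 reads c0=2 → after 1×micro: 1; S1 reads c1=3 → after 1×micro: 2; S2 reads c1=2 → after 1×micro: 0 ⇒ (c0=1, c1=2, c2=0)
macro 2: S0 reads c0=1 → after 1×micro: 0; S1 reads c1=2 → after 1×micro: 1; S2 reads c1=1 → after 1×micro: -2 ⇒ (c0=0, c1=1, c2=-2)
macro 3: S0 reads c0=0 → after 1×micro: -2; S1 reads c1=1 → after 1×micro: 1; S2 reads c1=1 → after 1×micro: -2 ⇒ (c0=-2, c1=1, c2=-2)
macro 4: S0 reads c0=-2 → after 1×micro: 1; S1 reads c1=1 → after 1×micro: 1; S2 reads c1=1 → after 1×micro: -2 ⇒ (c0=1, c1=1, c2=-2)
macro 5: S0 reads c0=1 → after 1×micro: 0; S1 reads c1=1 → after 1×micro: 1; S2 reads c1=1 → after 1×micro: -2 ⇒ (c0=0, c1=1, c2=-2)
macro 6: S0 reads c0=0 → after 1×micro: -2; S1 reads c1=1 → after 1×micro: 1; S2 reads c1=1 → after 1×micro: -2 ⇒ (c0=-2, c1=1, c2=-2)
macro 7: S0 reads c0=-2 → after 1×micro: 1; S1 reads c1=1 → after 1×micro: 1; S2 reads c1=1 → after 1×micro: -2 ⇒ (c0=1, c1=1, c2=-2)
macro 8: S0 reads c0=1 → after 1×micro: 0; S1 reads c1=1 → after 1×micro: 1; S2 reads c1=1 → after 1×micro: -2 ⇒ (c0=0, c1=1, c2=-2)
macro 9: S0 reads c0=0 → after 1×micro: -2; S1 reads c1=1 → after 1×micro: 1; S2 reads c1=1 → after 1×micro: -2 ⇒ (c0=-2, c1=1, c2=-2)

c2 at macro-step 4 = -2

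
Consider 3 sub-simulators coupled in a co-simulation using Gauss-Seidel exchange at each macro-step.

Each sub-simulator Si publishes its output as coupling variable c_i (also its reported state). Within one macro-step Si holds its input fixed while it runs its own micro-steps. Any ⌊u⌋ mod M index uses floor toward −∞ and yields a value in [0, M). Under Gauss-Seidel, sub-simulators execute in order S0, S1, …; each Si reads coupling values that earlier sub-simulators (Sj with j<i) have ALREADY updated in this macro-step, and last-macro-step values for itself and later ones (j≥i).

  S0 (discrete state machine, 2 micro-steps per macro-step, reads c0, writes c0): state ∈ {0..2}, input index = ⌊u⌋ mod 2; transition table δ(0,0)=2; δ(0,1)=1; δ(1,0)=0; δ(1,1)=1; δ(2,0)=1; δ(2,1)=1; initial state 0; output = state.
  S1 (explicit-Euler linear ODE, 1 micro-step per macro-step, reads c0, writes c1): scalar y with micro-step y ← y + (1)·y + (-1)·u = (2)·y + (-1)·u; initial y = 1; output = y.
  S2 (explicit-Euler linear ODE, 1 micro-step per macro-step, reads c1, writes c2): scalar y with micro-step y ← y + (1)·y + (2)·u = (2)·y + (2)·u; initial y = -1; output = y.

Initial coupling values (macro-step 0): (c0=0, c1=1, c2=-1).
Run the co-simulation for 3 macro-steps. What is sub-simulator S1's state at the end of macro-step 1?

macro 1: S0 reads c0=0 → after 2×micro: 1; S1 reads c0=1 → after 1×micro: 1; S2 reads c1=1 → after 1×micro: 0 ⇒ (c0=1, c1=1, c2=0)
macro 2: S0 reads c0=1 → after 2×micro: 1; S1 reads c0=1 → after 1×micro: 1; S2 reads c1=1 → after 1×micro: 2 ⇒ (c0=1, c1=1, c2=2)
macro 3: S0 reads c0=1 → after 2×micro: 1; S1 reads c0=1 → after 1×micro: 1; S2 reads c1=1 → after 1×micro: 6 ⇒ (c0=1, c1=1, c2=6)

S1 state at macro-step 1 = 1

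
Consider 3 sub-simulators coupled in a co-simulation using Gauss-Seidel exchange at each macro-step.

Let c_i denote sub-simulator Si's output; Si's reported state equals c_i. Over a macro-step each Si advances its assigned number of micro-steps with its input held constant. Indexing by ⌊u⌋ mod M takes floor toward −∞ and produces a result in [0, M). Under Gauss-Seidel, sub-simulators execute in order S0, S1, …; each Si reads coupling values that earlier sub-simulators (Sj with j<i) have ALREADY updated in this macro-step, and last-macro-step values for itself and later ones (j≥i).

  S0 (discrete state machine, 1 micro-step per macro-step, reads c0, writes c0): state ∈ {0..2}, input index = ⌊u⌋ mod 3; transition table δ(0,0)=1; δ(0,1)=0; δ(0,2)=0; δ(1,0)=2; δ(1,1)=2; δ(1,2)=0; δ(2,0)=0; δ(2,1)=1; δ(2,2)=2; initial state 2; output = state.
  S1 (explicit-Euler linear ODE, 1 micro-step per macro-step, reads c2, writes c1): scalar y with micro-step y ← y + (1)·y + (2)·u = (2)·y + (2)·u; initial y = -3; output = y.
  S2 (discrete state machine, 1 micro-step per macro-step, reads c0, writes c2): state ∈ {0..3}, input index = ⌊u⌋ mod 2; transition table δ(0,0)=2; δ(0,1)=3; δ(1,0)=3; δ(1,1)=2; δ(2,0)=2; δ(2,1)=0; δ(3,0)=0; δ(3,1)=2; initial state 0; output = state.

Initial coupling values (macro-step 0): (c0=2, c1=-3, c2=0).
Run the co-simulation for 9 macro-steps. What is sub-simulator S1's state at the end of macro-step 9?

macro 1: S0 reads c0=2 → after 1×micro: 2; S1 reads c2=0 → after 1×micro: -6; S2 reads c0=2 → after 1×micro: 2 ⇒ (c0=2, c1=-6, c2=2)
macro 2: S0 reads c0=2 → after 1×micro: 2; S1 reads c2=2 → after 1×micro: -8; S2 reads c0=2 → after 1×micro: 2 ⇒ (c0=2, c1=-8, c2=2)
macro 3: S0 reads c0=2 → after 1×micro: 2; S1 reads c2=2 → after 1×micro: -12; S2 reads c0=2 → after 1×micro: 2 ⇒ (c0=2, c1=-12, c2=2)
macro 4: S0 reads c0=2 → after 1×micro: 2; S1 reads c2=2 → after 1×micro: -20; S2 reads c0=2 → after 1×micro: 2 ⇒ (c0=2, c1=-20, c2=2)
macro 5: S0 reads c0=2 → after 1×micro: 2; S1 reads c2=2 → after 1×micro: -36; S2 reads c0=2 → after 1×micro: 2 ⇒ (c0=2, c1=-36, c2=2)
macro 6: S0 reads c0=2 → after 1×micro: 2; S1 reads c2=2 → after 1×micro: -68; S2 reads c0=2 → after 1×micro: 2 ⇒ (c0=2, c1=-68, c2=2)
macro 7: S0 reads c0=2 → after 1×micro: 2; S1 reads c2=2 → after 1×micro: -132; S2 reads c0=2 → after 1×micro: 2 ⇒ (c0=2, c1=-132, c2=2)
macro 8: S0 reads c0=2 → after 1×micro: 2; S1 reads c2=2 → after 1×micro: -260; S2 reads c0=2 → after 1×micro: 2 ⇒ (c0=2, c1=-260, c2=2)
macro 9: S0 reads c0=2 → after 1×micro: 2; S1 reads c2=2 → after 1×micro: -516; S2 reads c0=2 → after 1×micro: 2 ⇒ (c0=2, c1=-516, c2=2)

S1 state at macro-step 9 = -516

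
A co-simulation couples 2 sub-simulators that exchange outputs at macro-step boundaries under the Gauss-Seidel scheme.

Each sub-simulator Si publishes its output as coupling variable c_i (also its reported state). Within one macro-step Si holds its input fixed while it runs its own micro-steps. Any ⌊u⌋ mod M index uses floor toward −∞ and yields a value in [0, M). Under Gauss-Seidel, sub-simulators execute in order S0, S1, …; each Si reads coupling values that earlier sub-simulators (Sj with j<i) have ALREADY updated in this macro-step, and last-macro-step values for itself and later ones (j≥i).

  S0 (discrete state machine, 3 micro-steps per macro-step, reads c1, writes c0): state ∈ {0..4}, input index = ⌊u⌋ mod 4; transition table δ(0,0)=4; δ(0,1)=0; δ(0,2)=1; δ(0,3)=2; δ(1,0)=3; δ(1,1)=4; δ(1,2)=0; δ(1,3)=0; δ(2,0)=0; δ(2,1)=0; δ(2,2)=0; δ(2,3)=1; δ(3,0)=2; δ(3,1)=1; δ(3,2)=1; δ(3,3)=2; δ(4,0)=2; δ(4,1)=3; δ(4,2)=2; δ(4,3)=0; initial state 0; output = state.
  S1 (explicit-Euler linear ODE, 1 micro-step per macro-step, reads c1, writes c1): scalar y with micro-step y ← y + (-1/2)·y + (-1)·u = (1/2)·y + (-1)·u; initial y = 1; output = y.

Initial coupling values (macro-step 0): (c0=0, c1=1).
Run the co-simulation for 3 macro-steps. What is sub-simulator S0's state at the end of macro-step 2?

S0 state at macro-step 2 = 0

macro 1: S0 reads c1=1 → after 3×micro: 0; S1 reads c1=1 → after 1×micro: -1/2 ⇒ (c0=0, c1=-1/2)
macro 2: S0 reads c1=-1/2 → after 3×micro: 0; S1 reads c1=-1/2 → after 1×micro: 1/4 ⇒ (c0=0, c1=1/4)
macro 3: S0 reads c1=1/4 → after 3×micro: 0; S1 reads c1=1/4 → after 1×micro: -1/8 ⇒ (c0=0, c1=-1/8)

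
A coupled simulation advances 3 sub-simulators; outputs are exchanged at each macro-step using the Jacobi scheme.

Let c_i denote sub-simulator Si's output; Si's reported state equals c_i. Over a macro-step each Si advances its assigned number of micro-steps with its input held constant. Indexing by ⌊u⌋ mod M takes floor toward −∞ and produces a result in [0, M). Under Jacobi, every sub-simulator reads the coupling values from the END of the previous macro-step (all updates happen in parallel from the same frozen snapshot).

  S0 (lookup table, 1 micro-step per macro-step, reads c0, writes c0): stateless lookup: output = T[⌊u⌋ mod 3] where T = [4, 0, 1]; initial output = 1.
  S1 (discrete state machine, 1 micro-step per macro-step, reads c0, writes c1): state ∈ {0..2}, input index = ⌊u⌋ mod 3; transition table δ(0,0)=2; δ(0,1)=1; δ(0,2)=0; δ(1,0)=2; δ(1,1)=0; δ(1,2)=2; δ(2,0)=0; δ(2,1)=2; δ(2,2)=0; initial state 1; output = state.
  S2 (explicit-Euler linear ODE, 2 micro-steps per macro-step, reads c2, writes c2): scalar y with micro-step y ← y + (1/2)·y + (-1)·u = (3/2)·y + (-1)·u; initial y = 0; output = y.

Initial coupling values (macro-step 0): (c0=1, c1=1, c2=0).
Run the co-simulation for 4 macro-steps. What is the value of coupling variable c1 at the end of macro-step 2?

macro 1: S0 reads c0=1 → after 1×micro: 0; S1 reads c0=1 → after 1×micro: 0; S2 reads c2=0 → after 2×micro: 0 ⇒ (c0=0, c1=0, c2=0)
macro 2: S0 reads c0=0 → after 1×micro: 4; S1 reads c0=0 → after 1×micro: 2; S2 reads c2=0 → after 2×micro: 0 ⇒ (c0=4, c1=2, c2=0)
macro 3: S0 reads c0=4 → after 1×micro: 0; S1 reads c0=4 → after 1×micro: 2; S2 reads c2=0 → after 2×micro: 0 ⇒ (c0=0, c1=2, c2=0)
macro 4: S0 reads c0=0 → after 1×micro: 4; S1 reads c0=0 → after 1×micro: 0; S2 reads c2=0 → after 2×micro: 0 ⇒ (c0=4, c1=0, c2=0)

c1 at macro-step 2 = 2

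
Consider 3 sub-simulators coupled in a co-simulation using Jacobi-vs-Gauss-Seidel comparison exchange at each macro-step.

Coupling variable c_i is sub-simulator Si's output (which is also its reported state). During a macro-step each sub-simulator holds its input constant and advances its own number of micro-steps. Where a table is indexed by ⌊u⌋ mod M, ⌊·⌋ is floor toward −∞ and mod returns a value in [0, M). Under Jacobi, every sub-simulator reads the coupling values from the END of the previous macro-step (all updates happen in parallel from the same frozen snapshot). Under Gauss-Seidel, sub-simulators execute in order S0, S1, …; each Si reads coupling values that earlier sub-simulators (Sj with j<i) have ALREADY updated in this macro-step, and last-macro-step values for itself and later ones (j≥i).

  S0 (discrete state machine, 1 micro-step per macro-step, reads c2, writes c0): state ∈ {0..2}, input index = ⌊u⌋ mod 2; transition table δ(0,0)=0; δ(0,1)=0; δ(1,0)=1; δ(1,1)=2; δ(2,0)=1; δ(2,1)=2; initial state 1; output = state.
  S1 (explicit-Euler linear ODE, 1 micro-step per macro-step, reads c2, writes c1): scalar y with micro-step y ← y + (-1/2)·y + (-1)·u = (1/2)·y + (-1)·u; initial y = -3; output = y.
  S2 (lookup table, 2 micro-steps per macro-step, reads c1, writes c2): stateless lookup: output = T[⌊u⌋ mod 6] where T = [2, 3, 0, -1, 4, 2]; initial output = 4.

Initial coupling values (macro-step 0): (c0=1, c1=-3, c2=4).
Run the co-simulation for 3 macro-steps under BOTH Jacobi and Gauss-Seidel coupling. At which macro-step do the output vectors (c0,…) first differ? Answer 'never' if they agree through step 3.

first divergence at macro-step: 1

[Jacobi] macro 1: S0 reads c2=4 → after 1×micro: 1; S1 reads c2=4 → after 1×micro: -11/2; S2 reads c1=-3 → after 2×micro: -1 ⇒ (c0=1, c1=-11/2, c2=-1)
[Jacobi] macro 2: S0 reads c2=-1 → after 1×micro: 2; S1 reads c2=-1 → after 1×micro: -7/4; S2 reads c1=-11/2 → after 2×micro: 2 ⇒ (c0=2, c1=-7/4, c2=2)
[Jacobi] macro 3: S0 reads c2=2 → after 1×micro: 1; S1 reads c2=2 → after 1×micro: -23/8; S2 reads c1=-7/4 → after 2×micro: 4 ⇒ (c0=1, c1=-23/8, c2=4)
[Gauss-Seidel] macro 1: S0 reads c2=4 → after 1×micro: 1; S1 reads c2=4 → after 1×micro: -11/2; S2 reads c1=-11/2 → after 2×micro: 2 ⇒ (c0=1, c1=-11/2, c2=2)
[Gauss-Seidel] macro 2: S0 reads c2=2 → after 1×micro: 1; S1 reads c2=2 → after 1×micro: -19/4; S2 reads c1=-19/4 → after 2×micro: 3 ⇒ (c0=1, c1=-19/4, c2=3)
[Gauss-Seidel] macro 3: S0 reads c2=3 → after 1×micro: 2; S1 reads c2=3 → after 1×micro: -43/8; S2 reads c1=-43/8 → after 2×micro: 2 ⇒ (c0=2, c1=-43/8, c2=2)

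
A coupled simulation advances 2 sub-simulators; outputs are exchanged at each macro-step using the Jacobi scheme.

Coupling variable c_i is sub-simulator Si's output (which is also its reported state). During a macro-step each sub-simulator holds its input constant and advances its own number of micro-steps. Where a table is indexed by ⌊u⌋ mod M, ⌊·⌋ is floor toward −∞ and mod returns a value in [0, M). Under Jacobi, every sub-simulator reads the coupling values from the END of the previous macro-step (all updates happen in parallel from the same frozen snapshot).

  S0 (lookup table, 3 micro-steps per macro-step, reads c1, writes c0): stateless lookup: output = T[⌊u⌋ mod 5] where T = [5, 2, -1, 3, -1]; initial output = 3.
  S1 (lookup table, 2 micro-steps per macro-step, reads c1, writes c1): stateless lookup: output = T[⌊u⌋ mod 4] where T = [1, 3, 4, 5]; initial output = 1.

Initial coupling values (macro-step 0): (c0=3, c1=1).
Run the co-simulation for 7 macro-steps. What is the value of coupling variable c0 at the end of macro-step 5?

macro 1: S0 reads c1=1 → after 3×micro: 2; S1 reads c1=1 → after 2×micro: 3 ⇒ (c0=2, c1=3)
macro 2: S0 reads c1=3 → after 3×micro: 3; S1 reads c1=3 → after 2×micro: 5 ⇒ (c0=3, c1=5)
macro 3: S0 reads c1=5 → after 3×micro: 5; S1 reads c1=5 → after 2×micro: 3 ⇒ (c0=5, c1=3)
macro 4: S0 reads c1=3 → after 3×micro: 3; S1 reads c1=3 → after 2×micro: 5 ⇒ (c0=3, c1=5)
macro 5: S0 reads c1=5 → after 3×micro: 5; S1 reads c1=5 → after 2×micro: 3 ⇒ (c0=5, c1=3)
macro 6: S0 reads c1=3 → after 3×micro: 3; S1 reads c1=3 → after 2×micro: 5 ⇒ (c0=3, c1=5)
macro 7: S0 reads c1=5 → after 3×micro: 5; S1 reads c1=5 → after 2×micro: 3 ⇒ (c0=5, c1=3)

c0 at macro-step 5 = 5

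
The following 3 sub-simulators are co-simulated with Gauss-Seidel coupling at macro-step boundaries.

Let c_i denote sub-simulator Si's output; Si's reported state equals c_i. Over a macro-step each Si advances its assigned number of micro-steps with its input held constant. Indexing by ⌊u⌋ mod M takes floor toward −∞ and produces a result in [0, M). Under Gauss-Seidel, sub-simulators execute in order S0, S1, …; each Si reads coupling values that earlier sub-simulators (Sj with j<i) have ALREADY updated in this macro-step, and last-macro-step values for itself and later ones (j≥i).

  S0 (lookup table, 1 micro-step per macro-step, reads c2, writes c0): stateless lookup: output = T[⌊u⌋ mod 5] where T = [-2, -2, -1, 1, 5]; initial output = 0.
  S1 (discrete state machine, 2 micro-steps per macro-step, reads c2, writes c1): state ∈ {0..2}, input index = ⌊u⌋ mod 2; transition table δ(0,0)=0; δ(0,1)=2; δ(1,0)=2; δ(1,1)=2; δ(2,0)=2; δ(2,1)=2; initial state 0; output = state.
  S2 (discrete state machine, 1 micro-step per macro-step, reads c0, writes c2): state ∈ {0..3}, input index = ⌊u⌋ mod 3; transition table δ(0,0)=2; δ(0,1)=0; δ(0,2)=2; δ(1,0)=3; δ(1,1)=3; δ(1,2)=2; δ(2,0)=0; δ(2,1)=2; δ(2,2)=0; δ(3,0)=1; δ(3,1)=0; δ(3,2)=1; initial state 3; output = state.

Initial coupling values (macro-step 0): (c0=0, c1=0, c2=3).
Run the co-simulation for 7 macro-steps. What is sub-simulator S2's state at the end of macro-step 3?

S2 state at macro-step 3 = 0

macro 1: S0 reads c2=3 → after 1×micro: 1; S1 reads c2=3 → after 2×micro: 2; S2 reads c0=1 → after 1×micro: 0 ⇒ (c0=1, c1=2, c2=0)
macro 2: S0 reads c2=0 → after 1×micro: -2; S1 reads c2=0 → after 2×micro: 2; S2 reads c0=-2 → after 1×micro: 0 ⇒ (c0=-2, c1=2, c2=0)
macro 3: S0 reads c2=0 → after 1×micro: -2; S1 reads c2=0 → after 2×micro: 2; S2 reads c0=-2 → after 1×micro: 0 ⇒ (c0=-2, c1=2, c2=0)
macro 4: S0 reads c2=0 → after 1×micro: -2; S1 reads c2=0 → after 2×micro: 2; S2 reads c0=-2 → after 1×micro: 0 ⇒ (c0=-2, c1=2, c2=0)
macro 5: S0 reads c2=0 → after 1×micro: -2; S1 reads c2=0 → after 2×micro: 2; S2 reads c0=-2 → after 1×micro: 0 ⇒ (c0=-2, c1=2, c2=0)
macro 6: S0 reads c2=0 → after 1×micro: -2; S1 reads c2=0 → after 2×micro: 2; S2 reads c0=-2 → after 1×micro: 0 ⇒ (c0=-2, c1=2, c2=0)
macro 7: S0 reads c2=0 → after 1×micro: -2; S1 reads c2=0 → after 2×micro: 2; S2 reads c0=-2 → after 1×micro: 0 ⇒ (c0=-2, c1=2, c2=0)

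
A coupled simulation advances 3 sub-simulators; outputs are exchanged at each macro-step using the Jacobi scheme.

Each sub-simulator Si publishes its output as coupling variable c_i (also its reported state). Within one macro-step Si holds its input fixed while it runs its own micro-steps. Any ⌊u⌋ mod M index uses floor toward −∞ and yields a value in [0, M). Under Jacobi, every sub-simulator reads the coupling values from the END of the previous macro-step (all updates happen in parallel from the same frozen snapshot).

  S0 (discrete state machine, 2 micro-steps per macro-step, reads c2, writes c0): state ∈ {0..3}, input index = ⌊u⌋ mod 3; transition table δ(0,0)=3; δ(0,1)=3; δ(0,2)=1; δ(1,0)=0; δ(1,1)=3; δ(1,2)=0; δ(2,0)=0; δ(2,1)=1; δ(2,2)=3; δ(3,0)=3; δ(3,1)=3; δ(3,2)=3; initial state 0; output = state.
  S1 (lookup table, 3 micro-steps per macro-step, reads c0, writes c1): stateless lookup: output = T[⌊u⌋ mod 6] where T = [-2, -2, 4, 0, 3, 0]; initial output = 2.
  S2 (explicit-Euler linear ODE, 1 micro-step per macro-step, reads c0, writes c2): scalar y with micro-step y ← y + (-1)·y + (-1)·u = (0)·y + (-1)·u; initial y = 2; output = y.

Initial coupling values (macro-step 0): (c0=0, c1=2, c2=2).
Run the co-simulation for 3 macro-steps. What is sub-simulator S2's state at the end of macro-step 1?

macro 1: S0 reads c2=2 → after 2×micro: 0; S1 reads c0=0 → after 3×micro: -2; S2 reads c0=0 → after 1×micro: 0 ⇒ (c0=0, c1=-2, c2=0)
macro 2: S0 reads c2=0 → after 2×micro: 3; S1 reads c0=0 → after 3×micro: -2; S2 reads c0=0 → after 1×micro: 0 ⇒ (c0=3, c1=-2, c2=0)
macro 3: S0 reads c2=0 → after 2×micro: 3; S1 reads c0=3 → after 3×micro: 0; S2 reads c0=3 → after 1×micro: -3 ⇒ (c0=3, c1=0, c2=-3)

S2 state at macro-step 1 = 0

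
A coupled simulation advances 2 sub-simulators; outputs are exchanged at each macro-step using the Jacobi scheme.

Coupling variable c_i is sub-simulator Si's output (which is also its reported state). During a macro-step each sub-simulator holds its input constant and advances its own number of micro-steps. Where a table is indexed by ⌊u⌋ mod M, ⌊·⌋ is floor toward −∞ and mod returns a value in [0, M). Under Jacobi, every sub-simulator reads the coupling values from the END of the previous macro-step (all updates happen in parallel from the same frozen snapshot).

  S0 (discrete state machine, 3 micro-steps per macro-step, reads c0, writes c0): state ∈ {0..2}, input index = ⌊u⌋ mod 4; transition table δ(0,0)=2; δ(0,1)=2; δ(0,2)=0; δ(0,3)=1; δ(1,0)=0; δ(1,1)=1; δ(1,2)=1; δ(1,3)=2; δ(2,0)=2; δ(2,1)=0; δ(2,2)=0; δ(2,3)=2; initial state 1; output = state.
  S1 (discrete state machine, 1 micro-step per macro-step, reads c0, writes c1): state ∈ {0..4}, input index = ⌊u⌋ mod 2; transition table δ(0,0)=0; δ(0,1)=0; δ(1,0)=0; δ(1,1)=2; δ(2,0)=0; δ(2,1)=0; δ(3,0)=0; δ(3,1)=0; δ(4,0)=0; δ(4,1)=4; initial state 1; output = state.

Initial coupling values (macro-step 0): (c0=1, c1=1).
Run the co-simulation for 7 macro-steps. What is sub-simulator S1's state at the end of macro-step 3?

S1 state at macro-step 3 = 0

macro 1: S0 reads c0=1 → after 3×micro: 1; S1 reads c0=1 → after 1×micro: 2 ⇒ (c0=1, c1=2)
macro 2: S0 reads c0=1 → after 3×micro: 1; S1 reads c0=1 → after 1×micro: 0 ⇒ (c0=1, c1=0)
macro 3: S0 reads c0=1 → after 3×micro: 1; S1 reads c0=1 → after 1×micro: 0 ⇒ (c0=1, c1=0)
macro 4: S0 reads c0=1 → after 3×micro: 1; S1 reads c0=1 → after 1×micro: 0 ⇒ (c0=1, c1=0)
macro 5: S0 reads c0=1 → after 3×micro: 1; S1 reads c0=1 → after 1×micro: 0 ⇒ (c0=1, c1=0)
macro 6: S0 reads c0=1 → after 3×micro: 1; S1 reads c0=1 → after 1×micro: 0 ⇒ (c0=1, c1=0)
macro 7: S0 reads c0=1 → after 3×micro: 1; S1 reads c0=1 → after 1×micro: 0 ⇒ (c0=1, c1=0)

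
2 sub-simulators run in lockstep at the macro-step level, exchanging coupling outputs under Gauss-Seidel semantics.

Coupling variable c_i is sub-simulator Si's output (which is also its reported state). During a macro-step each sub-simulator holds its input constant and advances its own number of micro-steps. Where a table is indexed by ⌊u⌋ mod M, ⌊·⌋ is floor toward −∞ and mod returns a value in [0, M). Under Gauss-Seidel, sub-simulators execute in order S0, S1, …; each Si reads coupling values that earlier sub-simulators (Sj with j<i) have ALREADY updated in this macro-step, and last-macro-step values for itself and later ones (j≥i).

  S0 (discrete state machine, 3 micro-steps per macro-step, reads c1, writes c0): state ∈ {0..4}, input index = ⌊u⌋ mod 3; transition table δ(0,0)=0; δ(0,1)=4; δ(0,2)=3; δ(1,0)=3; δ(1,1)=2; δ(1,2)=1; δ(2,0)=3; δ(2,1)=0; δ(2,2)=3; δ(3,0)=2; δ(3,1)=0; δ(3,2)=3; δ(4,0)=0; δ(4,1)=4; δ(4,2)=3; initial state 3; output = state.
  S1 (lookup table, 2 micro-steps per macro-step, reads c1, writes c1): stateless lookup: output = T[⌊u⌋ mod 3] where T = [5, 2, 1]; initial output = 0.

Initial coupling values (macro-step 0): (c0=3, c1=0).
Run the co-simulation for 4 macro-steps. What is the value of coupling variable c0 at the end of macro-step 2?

c0 at macro-step 2 = 3

macro 1: S0 reads c1=0 → after 3×micro: 2; S1 reads c1=0 → after 2×micro: 5 ⇒ (c0=2, c1=5)
macro 2: S0 reads c1=5 → after 3×micro: 3; S1 reads c1=5 → after 2×micro: 1 ⇒ (c0=3, c1=1)
macro 3: S0 reads c1=1 → after 3×micro: 4; S1 reads c1=1 → after 2×micro: 2 ⇒ (c0=4, c1=2)
macro 4: S0 reads c1=2 → after 3×micro: 3; S1 reads c1=2 → after 2×micro: 1 ⇒ (c0=3, c1=1)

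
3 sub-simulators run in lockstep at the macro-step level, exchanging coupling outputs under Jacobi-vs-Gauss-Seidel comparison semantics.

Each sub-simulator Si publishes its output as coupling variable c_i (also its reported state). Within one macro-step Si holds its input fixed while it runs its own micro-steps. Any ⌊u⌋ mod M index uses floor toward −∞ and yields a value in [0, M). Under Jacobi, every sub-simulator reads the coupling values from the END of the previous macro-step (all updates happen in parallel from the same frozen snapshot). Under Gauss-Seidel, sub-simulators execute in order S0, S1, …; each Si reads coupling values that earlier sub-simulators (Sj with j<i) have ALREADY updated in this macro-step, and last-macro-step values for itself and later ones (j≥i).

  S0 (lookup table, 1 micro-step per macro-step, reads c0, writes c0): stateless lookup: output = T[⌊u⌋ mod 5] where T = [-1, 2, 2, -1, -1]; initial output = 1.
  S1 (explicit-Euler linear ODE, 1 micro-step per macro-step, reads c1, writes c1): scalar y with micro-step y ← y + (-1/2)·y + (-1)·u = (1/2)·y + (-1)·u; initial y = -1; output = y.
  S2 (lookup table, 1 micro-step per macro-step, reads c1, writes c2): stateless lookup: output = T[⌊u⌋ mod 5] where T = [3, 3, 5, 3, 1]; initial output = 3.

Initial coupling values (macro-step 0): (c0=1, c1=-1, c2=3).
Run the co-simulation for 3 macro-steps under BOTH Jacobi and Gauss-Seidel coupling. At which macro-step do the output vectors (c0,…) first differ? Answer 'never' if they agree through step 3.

[Jacobi] macro 1: S0 reads c0=1 → after 1×micro: 2; S1 reads c1=-1 → after 1×micro: 1/2; S2 reads c1=-1 → after 1×micro: 1 ⇒ (c0=2, c1=1/2, c2=1)
[Jacobi] macro 2: S0 reads c0=2 → after 1×micro: 2; S1 reads c1=1/2 → after 1×micro: -1/4; S2 reads c1=1/2 → after 1×micro: 3 ⇒ (c0=2, c1=-1/4, c2=3)
[Jacobi] macro 3: S0 reads c0=2 → after 1×micro: 2; S1 reads c1=-1/4 → after 1×micro: 1/8; S2 reads c1=-1/4 → after 1×micro: 1 ⇒ (c0=2, c1=1/8, c2=1)
[Gauss-Seidel] macro 1: S0 reads c0=1 → after 1×micro: 2; S1 reads c1=-1 → after 1×micro: 1/2; S2 reads c1=1/2 → after 1×micro: 3 ⇒ (c0=2, c1=1/2, c2=3)
[Gauss-Seidel] macro 2: S0 reads c0=2 → after 1×micro: 2; S1 reads c1=1/2 → after 1×micro: -1/4; S2 reads c1=-1/4 → after 1×micro: 1 ⇒ (c0=2, c1=-1/4, c2=1)
[Gauss-Seidel] macro 3: S0 reads c0=2 → after 1×micro: 2; S1 reads c1=-1/4 → after 1×micro: 1/8; S2 reads c1=1/8 → after 1×micro: 3 ⇒ (c0=2, c1=1/8, c2=3)

first divergence at macro-step: 1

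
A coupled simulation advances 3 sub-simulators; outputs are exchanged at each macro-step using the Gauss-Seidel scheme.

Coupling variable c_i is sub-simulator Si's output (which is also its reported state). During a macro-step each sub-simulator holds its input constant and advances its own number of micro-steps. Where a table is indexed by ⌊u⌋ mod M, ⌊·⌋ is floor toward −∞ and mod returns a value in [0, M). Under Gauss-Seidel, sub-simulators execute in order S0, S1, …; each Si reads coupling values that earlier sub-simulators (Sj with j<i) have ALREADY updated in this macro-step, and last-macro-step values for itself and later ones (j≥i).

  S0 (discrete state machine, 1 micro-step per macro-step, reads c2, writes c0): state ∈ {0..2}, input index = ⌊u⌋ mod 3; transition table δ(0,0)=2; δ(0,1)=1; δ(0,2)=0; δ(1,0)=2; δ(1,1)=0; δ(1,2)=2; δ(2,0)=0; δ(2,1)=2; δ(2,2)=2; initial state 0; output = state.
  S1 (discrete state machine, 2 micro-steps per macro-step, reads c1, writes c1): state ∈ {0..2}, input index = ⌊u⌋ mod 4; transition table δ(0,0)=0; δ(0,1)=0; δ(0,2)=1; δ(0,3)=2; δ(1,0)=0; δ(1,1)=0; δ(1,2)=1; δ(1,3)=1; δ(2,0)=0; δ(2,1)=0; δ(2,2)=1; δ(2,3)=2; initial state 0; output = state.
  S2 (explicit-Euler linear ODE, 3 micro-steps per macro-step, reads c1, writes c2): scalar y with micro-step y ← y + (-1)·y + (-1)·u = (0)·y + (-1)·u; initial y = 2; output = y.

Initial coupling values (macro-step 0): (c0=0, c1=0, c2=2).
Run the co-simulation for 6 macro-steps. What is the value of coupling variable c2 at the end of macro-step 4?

macro 1: S0 reads c2=2 → after 1×micro: 0; S1 reads c1=0 → after 2×micro: 0; S2 reads c1=0 → after 3×micro: 0 ⇒ (c0=0, c1=0, c2=0)
macro 2: S0 reads c2=0 → after 1×micro: 2; S1 reads c1=0 → after 2×micro: 0; S2 reads c1=0 → after 3×micro: 0 ⇒ (c0=2, c1=0, c2=0)
macro 3: S0 reads c2=0 → after 1×micro: 0; S1 reads c1=0 → after 2×micro: 0; S2 reads c1=0 → after 3×micro: 0 ⇒ (c0=0, c1=0, c2=0)
macro 4: S0 reads c2=0 → after 1×micro: 2; S1 reads c1=0 → after 2×micro: 0; S2 reads c1=0 → after 3×micro: 0 ⇒ (c0=2, c1=0, c2=0)
macro 5: S0 reads c2=0 → after 1×micro: 0; S1 reads c1=0 → after 2×micro: 0; S2 reads c1=0 → after 3×micro: 0 ⇒ (c0=0, c1=0, c2=0)
macro 6: S0 reads c2=0 → after 1×micro: 2; S1 reads c1=0 → after 2×micro: 0; S2 reads c1=0 → after 3×micro: 0 ⇒ (c0=2, c1=0, c2=0)

c2 at macro-step 4 = 0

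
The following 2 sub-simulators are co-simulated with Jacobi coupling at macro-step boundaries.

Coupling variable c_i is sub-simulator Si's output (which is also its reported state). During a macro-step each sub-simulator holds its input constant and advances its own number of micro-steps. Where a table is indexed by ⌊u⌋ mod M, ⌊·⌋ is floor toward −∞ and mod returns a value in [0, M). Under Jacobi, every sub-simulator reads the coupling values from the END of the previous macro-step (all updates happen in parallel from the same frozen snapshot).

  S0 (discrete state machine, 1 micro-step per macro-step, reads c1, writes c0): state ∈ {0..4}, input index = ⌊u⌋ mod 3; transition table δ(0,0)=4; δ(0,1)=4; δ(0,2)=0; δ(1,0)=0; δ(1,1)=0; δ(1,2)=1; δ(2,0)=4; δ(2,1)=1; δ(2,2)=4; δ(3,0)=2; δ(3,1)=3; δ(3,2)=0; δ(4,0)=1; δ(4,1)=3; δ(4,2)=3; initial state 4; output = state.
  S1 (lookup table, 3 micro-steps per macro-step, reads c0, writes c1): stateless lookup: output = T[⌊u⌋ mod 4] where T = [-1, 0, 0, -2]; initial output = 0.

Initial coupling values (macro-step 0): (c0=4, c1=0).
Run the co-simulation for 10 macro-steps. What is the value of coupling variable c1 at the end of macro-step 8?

macro 1: S0 reads c1=0 → after 1×micro: 1; S1 reads c0=4 → after 3×micro: -1 ⇒ (c0=1, c1=-1)
macro 2: S0 reads c1=-1 → after 1×micro: 1; S1 reads c0=1 → after 3×micro: 0 ⇒ (c0=1, c1=0)
macro 3: S0 reads c1=0 → after 1×micro: 0; S1 reads c0=1 → after 3×micro: 0 ⇒ (c0=0, c1=0)
macro 4: S0 reads c1=0 → after 1×micro: 4; S1 reads c0=0 → after 3×micro: -1 ⇒ (c0=4, c1=-1)
macro 5: S0 reads c1=-1 → after 1×micro: 3; S1 reads c0=4 → after 3×micro: -1 ⇒ (c0=3, c1=-1)
macro 6: S0 reads c1=-1 → after 1×micro: 0; S1 reads c0=3 → after 3×micro: -2 ⇒ (c0=0, c1=-2)
macro 7: S0 reads c1=-2 → after 1×micro: 4; S1 reads c0=0 → after 3×micro: -1 ⇒ (c0=4, c1=-1)
macro 8: S0 reads c1=-1 → after 1×micro: 3; S1 reads c0=4 → after 3×micro: -1 ⇒ (c0=3, c1=-1)
macro 9: S0 reads c1=-1 → after 1×micro: 0; S1 reads c0=3 → after 3×micro: -2 ⇒ (c0=0, c1=-2)
macro 10: S0 reads c1=-2 → after 1×micro: 4; S1 reads c0=0 → after 3×micro: -1 ⇒ (c0=4, c1=-1)

c1 at macro-step 8 = -1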